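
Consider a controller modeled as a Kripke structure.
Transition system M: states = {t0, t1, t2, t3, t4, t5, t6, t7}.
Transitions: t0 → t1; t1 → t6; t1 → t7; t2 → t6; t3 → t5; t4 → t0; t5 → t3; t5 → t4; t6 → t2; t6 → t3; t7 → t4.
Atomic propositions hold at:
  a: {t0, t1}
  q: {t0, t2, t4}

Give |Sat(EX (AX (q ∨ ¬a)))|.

Sat(¬a) = {t2, t3, t4, t5, t6, t7}
Sat(q ∨ ¬a) = {t0, t2, t3, t4, t5, t6, t7}
Sat(AX (q ∨ ¬a)) = {s : every successor in {t0, t2, t3, t4, t5, t6, t7}} = {t1, t2, t3, t4, t5, t6, t7}
Sat(EX (AX (q ∨ ¬a))) = {s : some successor in {t1, t2, t3, t4, t5, t6, t7}} = {t0, t1, t2, t3, t5, t6, t7}
|Sat(EX (AX (q ∨ ¬a)))| = |{t0, t1, t2, t3, t5, t6, t7}| = 7.

7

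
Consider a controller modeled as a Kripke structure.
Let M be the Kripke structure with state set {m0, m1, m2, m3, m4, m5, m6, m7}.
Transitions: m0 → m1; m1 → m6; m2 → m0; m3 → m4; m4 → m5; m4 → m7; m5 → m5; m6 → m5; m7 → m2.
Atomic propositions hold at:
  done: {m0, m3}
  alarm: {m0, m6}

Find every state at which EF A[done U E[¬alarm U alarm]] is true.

{m0, m1, m2, m3, m4, m6, m7}

Sat(¬alarm) = {m1, m2, m3, m4, m5, m7}
E[¬alarm U alarm]: least fixpoint, start Z0 = Sat(alarm) = {m0, m6}, add states in Sat(¬alarm) with some successor in Z. Z1 = {m0, m1, m2, m6}; Z2 = {m0, m1, m2, m6, m7}; Z3 = {m0, m1, m2, m4, m6, m7}; Z4 = {m0, m1, m2, m3, m4, m6, m7}; fixed.
Sat(E[¬alarm U alarm]) = {m0, m1, m2, m3, m4, m6, m7}
A[done U E[¬alarm U alarm]]: least fixpoint, start Z0 = Sat(E[¬alarm U alarm]) = {m0, m1, m2, m3, m4, m6, m7}, add states in Sat(done) with every successor in Z. Already a fixed point.
Sat(A[done U E[¬alarm U alarm]]) = {m0, m1, m2, m3, m4, m6, m7}
EF A[done U E[¬alarm U alarm]]: least fixpoint, start Z0 = {m0, m1, m2, m3, m4, m6, m7}, add states with some successor in Z. Already a fixed point.
Sat(EF A[done U E[¬alarm U alarm]]) = {m0, m1, m2, m3, m4, m6, m7}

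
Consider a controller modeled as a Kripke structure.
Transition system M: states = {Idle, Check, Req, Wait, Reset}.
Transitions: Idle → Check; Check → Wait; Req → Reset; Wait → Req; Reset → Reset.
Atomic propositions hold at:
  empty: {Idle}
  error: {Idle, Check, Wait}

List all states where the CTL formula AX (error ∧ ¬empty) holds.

{Idle, Check}

Sat(¬empty) = {Check, Req, Wait, Reset}
Sat(error ∧ ¬empty) = {Check, Wait}
Sat(AX (error ∧ ¬empty)) = {s : every successor in {Check, Wait}} = {Idle, Check}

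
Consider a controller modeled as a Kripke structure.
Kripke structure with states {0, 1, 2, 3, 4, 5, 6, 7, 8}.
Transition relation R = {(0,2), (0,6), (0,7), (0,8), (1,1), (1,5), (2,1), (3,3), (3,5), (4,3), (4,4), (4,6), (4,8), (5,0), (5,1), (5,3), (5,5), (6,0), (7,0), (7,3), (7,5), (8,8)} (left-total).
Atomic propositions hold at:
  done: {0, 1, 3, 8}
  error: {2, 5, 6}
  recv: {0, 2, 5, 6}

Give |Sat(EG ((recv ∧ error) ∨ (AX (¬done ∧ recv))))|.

1

Sat(recv ∧ error) = {2, 5, 6}
Sat(¬done) = {2, 4, 5, 6, 7}
Sat(¬done ∧ recv) = {2, 5, 6}
Sat(AX (¬done ∧ recv)) = {s : every successor in {2, 5, 6}} = ∅
Sat((recv ∧ error) ∨ (AX (¬done ∧ recv))) = {2, 5, 6}
EG ((recv ∧ error) ∨ (AX (¬done ∧ recv))): greatest fixpoint, start Z0 = {2, 5, 6}, keep only states in Sat with some successor in Z. Z1 = {5}; fixed.
Sat(EG ((recv ∧ error) ∨ (AX (¬done ∧ recv)))) = {5}
|Sat(EG ((recv ∧ error) ∨ (AX (¬done ∧ recv))))| = |{5}| = 1.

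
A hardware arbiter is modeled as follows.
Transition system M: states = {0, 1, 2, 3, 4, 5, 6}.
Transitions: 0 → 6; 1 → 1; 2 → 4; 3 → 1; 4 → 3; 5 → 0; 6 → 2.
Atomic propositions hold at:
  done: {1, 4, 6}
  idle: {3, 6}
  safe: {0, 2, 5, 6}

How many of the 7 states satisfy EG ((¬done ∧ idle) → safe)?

Sat(¬done) = {0, 2, 3, 5}
Sat(¬done ∧ idle) = {3}
Sat((¬done ∧ idle) → safe) = {0, 1, 2, 4, 5, 6}
EG ((¬done ∧ idle) → safe): greatest fixpoint, start Z0 = {0, 1, 2, 4, 5, 6}, keep only states in Sat with some successor in Z. Z1 = {0, 1, 2, 5, 6}; Z2 = {0, 1, 5, 6}; Z3 = {0, 1, 5}; Z4 = {1, 5}; Z5 = {1}; fixed.
Sat(EG ((¬done ∧ idle) → safe)) = {1}
|Sat(EG ((¬done ∧ idle) → safe))| = |{1}| = 1.

1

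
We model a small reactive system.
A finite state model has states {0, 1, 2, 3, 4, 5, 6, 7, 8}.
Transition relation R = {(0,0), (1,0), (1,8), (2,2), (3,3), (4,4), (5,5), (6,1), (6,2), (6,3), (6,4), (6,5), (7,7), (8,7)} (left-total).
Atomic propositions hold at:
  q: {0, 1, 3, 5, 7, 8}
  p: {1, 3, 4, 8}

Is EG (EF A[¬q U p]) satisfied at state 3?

Yes

Sat(¬q) = {2, 4, 6}
A[¬q U p]: least fixpoint, start Z0 = Sat(p) = {1, 3, 4, 8}, add states in Sat(¬q) with every successor in Z. Already a fixed point.
Sat(A[¬q U p]) = {1, 3, 4, 8}
EF A[¬q U p]: least fixpoint, start Z0 = {1, 3, 4, 8}, add states with some successor in Z. Z1 = {1, 3, 4, 6, 8}; fixed.
Sat(EF A[¬q U p]) = {1, 3, 4, 6, 8}
EG (EF A[¬q U p]): greatest fixpoint, start Z0 = {1, 3, 4, 6, 8}, keep only states in Sat with some successor in Z. Z1 = {1, 3, 4, 6}; Z2 = {3, 4, 6}; fixed.
Sat(EG (EF A[¬q U p])) = {3, 4, 6}
3 ∈ Sat(EG (EF A[¬q U p])) = {3, 4, 6}, so the formula holds at 3.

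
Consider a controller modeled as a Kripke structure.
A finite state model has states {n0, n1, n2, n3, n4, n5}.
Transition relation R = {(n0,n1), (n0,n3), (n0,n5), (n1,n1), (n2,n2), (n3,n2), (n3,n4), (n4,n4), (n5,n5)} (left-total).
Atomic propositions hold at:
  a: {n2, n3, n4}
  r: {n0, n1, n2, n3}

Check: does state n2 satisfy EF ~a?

No

Sat(~a) = {n0, n1, n5}
EF ~a: least fixpoint, start Z0 = {n0, n1, n5}, add states with some successor in Z. Already a fixed point.
Sat(EF ~a) = {n0, n1, n5}
n2 ∉ Sat(EF ~a) = {n0, n1, n5}, so the formula does not hold at n2.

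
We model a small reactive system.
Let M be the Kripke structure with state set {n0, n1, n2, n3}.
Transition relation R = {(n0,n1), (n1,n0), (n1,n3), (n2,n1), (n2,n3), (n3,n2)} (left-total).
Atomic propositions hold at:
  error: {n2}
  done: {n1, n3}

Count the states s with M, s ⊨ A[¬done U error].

1

Sat(¬done) = {n0, n2}
A[¬done U error]: least fixpoint, start Z0 = Sat(error) = {n2}, add states in Sat(¬done) with every successor in Z. Already a fixed point.
Sat(A[¬done U error]) = {n2}
|Sat(A[¬done U error])| = |{n2}| = 1.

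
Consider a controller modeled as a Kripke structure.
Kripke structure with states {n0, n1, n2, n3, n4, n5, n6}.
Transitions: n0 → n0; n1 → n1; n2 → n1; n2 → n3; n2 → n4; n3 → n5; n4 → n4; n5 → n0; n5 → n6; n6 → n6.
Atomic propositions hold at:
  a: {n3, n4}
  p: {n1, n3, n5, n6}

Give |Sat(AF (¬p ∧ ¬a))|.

Sat(¬p) = {n0, n2, n4}
Sat(¬a) = {n0, n1, n2, n5, n6}
Sat(¬p ∧ ¬a) = {n0, n2}
AF (¬p ∧ ¬a): least fixpoint, start Z0 = {n0, n2}, add states with every successor in Z. Already a fixed point.
Sat(AF (¬p ∧ ¬a)) = {n0, n2}
|Sat(AF (¬p ∧ ¬a))| = |{n0, n2}| = 2.

2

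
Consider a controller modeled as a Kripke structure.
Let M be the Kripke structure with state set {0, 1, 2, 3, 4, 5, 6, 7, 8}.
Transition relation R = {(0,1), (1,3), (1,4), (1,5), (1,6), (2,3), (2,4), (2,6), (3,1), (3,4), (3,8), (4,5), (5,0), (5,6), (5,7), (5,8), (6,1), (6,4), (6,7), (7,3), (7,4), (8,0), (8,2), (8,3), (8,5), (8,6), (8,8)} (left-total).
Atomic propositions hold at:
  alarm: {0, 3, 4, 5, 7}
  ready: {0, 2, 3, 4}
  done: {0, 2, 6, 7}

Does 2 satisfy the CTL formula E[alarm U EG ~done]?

No

Sat(~done) = {1, 3, 4, 5, 8}
EG ~done: greatest fixpoint, start Z0 = {1, 3, 4, 5, 8}, keep only states in Sat with some successor in Z. Already a fixed point.
Sat(EG ~done) = {1, 3, 4, 5, 8}
E[alarm U EG ~done]: least fixpoint, start Z0 = Sat(EG ~done) = {1, 3, 4, 5, 8}, add states in Sat(alarm) with some successor in Z. Z1 = {0, 1, 3, 4, 5, 7, 8}; fixed.
Sat(E[alarm U EG ~done]) = {0, 1, 3, 4, 5, 7, 8}
2 ∉ Sat(E[alarm U EG ~done]) = {0, 1, 3, 4, 5, 7, 8}, so the formula does not hold at 2.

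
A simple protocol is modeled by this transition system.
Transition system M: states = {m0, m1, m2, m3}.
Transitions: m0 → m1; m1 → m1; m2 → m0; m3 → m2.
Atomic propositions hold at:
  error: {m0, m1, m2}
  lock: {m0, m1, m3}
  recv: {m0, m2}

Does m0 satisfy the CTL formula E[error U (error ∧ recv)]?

Yes

Sat(error ∧ recv) = {m0, m2}
E[error U (error ∧ recv)]: least fixpoint, start Z0 = Sat((error ∧ recv)) = {m0, m2}, add states in Sat(error) with some successor in Z. Already a fixed point.
Sat(E[error U (error ∧ recv)]) = {m0, m2}
m0 ∈ Sat(E[error U (error ∧ recv)]) = {m0, m2}, so the formula holds at m0.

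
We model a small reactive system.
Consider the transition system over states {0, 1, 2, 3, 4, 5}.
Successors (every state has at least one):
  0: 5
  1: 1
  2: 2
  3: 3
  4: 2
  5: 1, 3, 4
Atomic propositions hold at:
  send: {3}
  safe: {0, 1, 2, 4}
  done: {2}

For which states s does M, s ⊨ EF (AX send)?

{0, 3, 5}

Sat(AX send) = {s : every successor in {3}} = {3}
EF (AX send): least fixpoint, start Z0 = {3}, add states with some successor in Z. Z1 = {3, 5}; Z2 = {0, 3, 5}; fixed.
Sat(EF (AX send)) = {0, 3, 5}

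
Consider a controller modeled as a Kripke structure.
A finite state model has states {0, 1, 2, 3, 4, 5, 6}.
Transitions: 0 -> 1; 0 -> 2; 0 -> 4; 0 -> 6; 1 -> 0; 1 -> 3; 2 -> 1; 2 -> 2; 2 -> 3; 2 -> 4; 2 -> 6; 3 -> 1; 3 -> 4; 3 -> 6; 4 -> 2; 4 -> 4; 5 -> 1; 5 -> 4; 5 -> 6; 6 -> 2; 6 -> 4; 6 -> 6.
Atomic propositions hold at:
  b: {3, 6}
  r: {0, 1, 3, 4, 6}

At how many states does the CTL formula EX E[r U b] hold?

6

E[r U b]: least fixpoint, start Z0 = Sat(b) = {3, 6}, add states in Sat(r) with some successor in Z. Z1 = {0, 1, 3, 6}; fixed.
Sat(E[r U b]) = {0, 1, 3, 6}
Sat(EX E[r U b]) = {s : some successor in {0, 1, 3, 6}} = {0, 1, 2, 3, 5, 6}
|Sat(EX E[r U b])| = |{0, 1, 2, 3, 5, 6}| = 6.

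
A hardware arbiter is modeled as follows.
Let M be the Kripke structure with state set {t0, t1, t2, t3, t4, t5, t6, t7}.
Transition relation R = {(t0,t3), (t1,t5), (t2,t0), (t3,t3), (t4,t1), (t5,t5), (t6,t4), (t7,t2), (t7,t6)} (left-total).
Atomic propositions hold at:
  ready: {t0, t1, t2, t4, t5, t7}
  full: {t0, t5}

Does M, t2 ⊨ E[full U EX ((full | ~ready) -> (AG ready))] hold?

No

Sat(~ready) = {t3, t6}
Sat(full | ~ready) = {t0, t3, t5, t6}
AG ready: greatest fixpoint, start Z0 = {t0, t1, t2, t4, t5, t7}, keep only states in Sat with every successor in Z. Z1 = {t1, t2, t4, t5}; Z2 = {t1, t4, t5}; fixed.
Sat(AG ready) = {t1, t4, t5}
Sat((full | ~ready) -> (AG ready)) = {t1, t2, t4, t5, t7}
Sat(EX ((full | ~ready) -> (AG ready))) = {s : some successor in {t1, t2, t4, t5, t7}} = {t1, t4, t5, t6, t7}
E[full U EX ((full | ~ready) -> (AG ready))]: least fixpoint, start Z0 = Sat(EX ((full | ~ready) -> (AG ready))) = {t1, t4, t5, t6, t7}, add states in Sat(full) with some successor in Z. Already a fixed point.
Sat(E[full U EX ((full | ~ready) -> (AG ready))]) = {t1, t4, t5, t6, t7}
t2 ∉ Sat(E[full U EX ((full | ~ready) -> (AG ready))]) = {t1, t4, t5, t6, t7}, so the formula does not hold at t2.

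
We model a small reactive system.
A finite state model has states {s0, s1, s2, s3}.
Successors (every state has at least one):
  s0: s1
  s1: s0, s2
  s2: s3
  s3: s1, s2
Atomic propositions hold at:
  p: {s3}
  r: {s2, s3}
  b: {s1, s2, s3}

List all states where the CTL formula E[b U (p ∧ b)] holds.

{s1, s2, s3}

Sat(p ∧ b) = {s3}
E[b U (p ∧ b)]: least fixpoint, start Z0 = Sat((p ∧ b)) = {s3}, add states in Sat(b) with some successor in Z. Z1 = {s2, s3}; Z2 = {s1, s2, s3}; fixed.
Sat(E[b U (p ∧ b)]) = {s1, s2, s3}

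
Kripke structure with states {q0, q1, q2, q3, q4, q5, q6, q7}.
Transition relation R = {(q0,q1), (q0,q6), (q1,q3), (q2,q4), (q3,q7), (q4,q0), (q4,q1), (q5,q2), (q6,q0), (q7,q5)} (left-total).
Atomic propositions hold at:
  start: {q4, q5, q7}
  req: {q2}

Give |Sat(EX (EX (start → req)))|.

5

Sat(start → req) = {q0, q1, q2, q3, q6}
Sat(EX (start → req)) = {s : some successor in {q0, q1, q2, q3, q6}} = {q0, q1, q4, q5, q6}
Sat(EX (EX (start → req))) = {s : some successor in {q0, q1, q4, q5, q6}} = {q0, q2, q4, q6, q7}
|Sat(EX (EX (start → req)))| = |{q0, q2, q4, q6, q7}| = 5.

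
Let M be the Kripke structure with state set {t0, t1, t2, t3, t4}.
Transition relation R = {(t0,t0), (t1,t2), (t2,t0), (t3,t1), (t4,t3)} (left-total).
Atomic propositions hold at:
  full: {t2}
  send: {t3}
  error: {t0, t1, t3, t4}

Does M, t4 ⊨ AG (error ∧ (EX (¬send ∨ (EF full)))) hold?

No

Sat(¬send) = {t0, t1, t2, t4}
EF full: least fixpoint, start Z0 = {t2}, add states with some successor in Z. Z1 = {t1, t2}; Z2 = {t1, t2, t3}; Z3 = {t1, t2, t3, t4}; fixed.
Sat(EF full) = {t1, t2, t3, t4}
Sat(¬send ∨ (EF full)) = {t0, t1, t2, t3, t4}
Sat(EX (¬send ∨ (EF full))) = {s : some successor in {t0, t1, t2, t3, t4}} = {t0, t1, t2, t3, t4}
Sat(error ∧ (EX (¬send ∨ (EF full)))) = {t0, t1, t3, t4}
AG (error ∧ (EX (¬send ∨ (EF full)))): greatest fixpoint, start Z0 = {t0, t1, t3, t4}, keep only states in Sat with every successor in Z. Z1 = {t0, t3, t4}; Z2 = {t0, t4}; Z3 = {t0}; fixed.
Sat(AG (error ∧ (EX (¬send ∨ (EF full))))) = {t0}
t4 ∉ Sat(AG (error ∧ (EX (¬send ∨ (EF full))))) = {t0}, so the formula does not hold at t4.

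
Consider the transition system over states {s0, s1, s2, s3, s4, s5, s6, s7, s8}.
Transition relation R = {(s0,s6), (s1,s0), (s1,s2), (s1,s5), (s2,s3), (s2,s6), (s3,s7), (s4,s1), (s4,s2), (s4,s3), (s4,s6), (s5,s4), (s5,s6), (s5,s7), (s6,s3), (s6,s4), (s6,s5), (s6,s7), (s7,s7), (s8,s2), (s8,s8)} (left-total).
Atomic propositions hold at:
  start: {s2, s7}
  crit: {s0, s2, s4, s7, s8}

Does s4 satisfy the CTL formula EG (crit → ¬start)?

Sat(¬start) = {s0, s1, s3, s4, s5, s6, s8}
Sat(crit → ¬start) = {s0, s1, s3, s4, s5, s6, s8}
EG (crit → ¬start): greatest fixpoint, start Z0 = {s0, s1, s3, s4, s5, s6, s8}, keep only states in Sat with some successor in Z. Z1 = {s0, s1, s4, s5, s6, s8}; fixed.
Sat(EG (crit → ¬start)) = {s0, s1, s4, s5, s6, s8}
s4 ∈ Sat(EG (crit → ¬start)) = {s0, s1, s4, s5, s6, s8}, so the formula holds at s4.

Yes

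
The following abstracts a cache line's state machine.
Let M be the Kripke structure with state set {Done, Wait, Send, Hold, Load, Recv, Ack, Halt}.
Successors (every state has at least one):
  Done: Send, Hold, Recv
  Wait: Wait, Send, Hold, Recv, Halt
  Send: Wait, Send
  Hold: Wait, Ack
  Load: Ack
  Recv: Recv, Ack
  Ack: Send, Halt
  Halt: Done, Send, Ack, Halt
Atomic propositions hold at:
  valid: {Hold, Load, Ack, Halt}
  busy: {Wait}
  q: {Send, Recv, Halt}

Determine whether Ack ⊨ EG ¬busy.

Sat(¬busy) = {Done, Send, Hold, Load, Recv, Ack, Halt}
EG ¬busy: greatest fixpoint, start Z0 = {Done, Send, Hold, Load, Recv, Ack, Halt}, keep only states in Sat with some successor in Z. Already a fixed point.
Sat(EG ¬busy) = {Done, Send, Hold, Load, Recv, Ack, Halt}
Ack ∈ Sat(EG ¬busy) = {Done, Send, Hold, Load, Recv, Ack, Halt}, so the formula holds at Ack.

Yes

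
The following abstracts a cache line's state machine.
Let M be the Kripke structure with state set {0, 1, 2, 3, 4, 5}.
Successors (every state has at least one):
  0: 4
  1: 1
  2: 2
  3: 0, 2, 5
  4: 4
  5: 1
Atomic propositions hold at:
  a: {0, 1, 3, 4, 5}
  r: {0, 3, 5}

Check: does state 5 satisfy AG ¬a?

Sat(¬a) = {2}
AG ¬a: greatest fixpoint, start Z0 = {2}, keep only states in Sat with every successor in Z. Already a fixed point.
Sat(AG ¬a) = {2}
5 ∉ Sat(AG ¬a) = {2}, so the formula does not hold at 5.

No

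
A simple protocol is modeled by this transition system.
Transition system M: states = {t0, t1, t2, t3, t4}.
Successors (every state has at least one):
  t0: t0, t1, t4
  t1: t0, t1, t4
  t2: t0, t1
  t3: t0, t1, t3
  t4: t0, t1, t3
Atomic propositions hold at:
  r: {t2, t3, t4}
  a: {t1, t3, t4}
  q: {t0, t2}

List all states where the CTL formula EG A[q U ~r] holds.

{t0, t1, t2}

Sat(~r) = {t0, t1}
A[q U ~r]: least fixpoint, start Z0 = Sat(~r) = {t0, t1}, add states in Sat(q) with every successor in Z. Z1 = {t0, t1, t2}; fixed.
Sat(A[q U ~r]) = {t0, t1, t2}
EG A[q U ~r]: greatest fixpoint, start Z0 = {t0, t1, t2}, keep only states in Sat with some successor in Z. Already a fixed point.
Sat(EG A[q U ~r]) = {t0, t1, t2}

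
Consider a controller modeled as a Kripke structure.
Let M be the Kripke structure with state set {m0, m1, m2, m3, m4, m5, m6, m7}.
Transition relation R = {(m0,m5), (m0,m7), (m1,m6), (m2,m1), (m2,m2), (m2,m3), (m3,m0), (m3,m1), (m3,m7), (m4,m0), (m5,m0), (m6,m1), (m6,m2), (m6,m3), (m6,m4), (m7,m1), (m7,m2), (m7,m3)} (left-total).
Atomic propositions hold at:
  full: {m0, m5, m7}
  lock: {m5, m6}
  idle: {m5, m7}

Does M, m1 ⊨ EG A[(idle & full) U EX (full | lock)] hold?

No

Sat(idle & full) = {m5, m7}
Sat(full | lock) = {m0, m5, m6, m7}
Sat(EX (full | lock)) = {s : some successor in {m0, m5, m6, m7}} = {m0, m1, m3, m4, m5}
A[(idle & full) U EX (full | lock)]: least fixpoint, start Z0 = Sat(EX (full | lock)) = {m0, m1, m3, m4, m5}, add states in Sat(idle & full) with every successor in Z. Already a fixed point.
Sat(A[(idle & full) U EX (full | lock)]) = {m0, m1, m3, m4, m5}
EG A[(idle & full) U EX (full | lock)]: greatest fixpoint, start Z0 = {m0, m1, m3, m4, m5}, keep only states in Sat with some successor in Z. Z1 = {m0, m3, m4, m5}; fixed.
Sat(EG A[(idle & full) U EX (full | lock)]) = {m0, m3, m4, m5}
m1 ∉ Sat(EG A[(idle & full) U EX (full | lock)]) = {m0, m3, m4, m5}, so the formula does not hold at m1.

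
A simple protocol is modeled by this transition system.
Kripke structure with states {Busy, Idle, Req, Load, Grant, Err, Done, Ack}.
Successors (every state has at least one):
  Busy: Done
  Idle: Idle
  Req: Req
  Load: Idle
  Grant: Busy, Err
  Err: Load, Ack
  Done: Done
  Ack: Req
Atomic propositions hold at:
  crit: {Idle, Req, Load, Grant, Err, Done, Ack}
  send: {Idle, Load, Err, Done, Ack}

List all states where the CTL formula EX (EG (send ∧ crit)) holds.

Sat(send ∧ crit) = {Idle, Load, Err, Done, Ack}
EG (send ∧ crit): greatest fixpoint, start Z0 = {Idle, Load, Err, Done, Ack}, keep only states in Sat with some successor in Z. Z1 = {Idle, Load, Err, Done}; fixed.
Sat(EG (send ∧ crit)) = {Idle, Load, Err, Done}
Sat(EX (EG (send ∧ crit))) = {s : some successor in {Idle, Load, Err, Done}} = {Busy, Idle, Load, Grant, Err, Done}

{Busy, Idle, Load, Grant, Err, Done}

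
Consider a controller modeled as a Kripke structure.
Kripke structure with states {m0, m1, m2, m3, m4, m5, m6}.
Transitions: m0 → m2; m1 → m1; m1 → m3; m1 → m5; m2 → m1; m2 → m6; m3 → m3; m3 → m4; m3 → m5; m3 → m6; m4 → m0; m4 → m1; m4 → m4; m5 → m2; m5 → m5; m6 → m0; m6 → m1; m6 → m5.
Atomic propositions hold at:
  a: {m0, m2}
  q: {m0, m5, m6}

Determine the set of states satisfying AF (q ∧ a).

Sat(q ∧ a) = {m0}
AF (q ∧ a): least fixpoint, start Z0 = {m0}, add states with every successor in Z. Already a fixed point.
Sat(AF (q ∧ a)) = {m0}

{m0}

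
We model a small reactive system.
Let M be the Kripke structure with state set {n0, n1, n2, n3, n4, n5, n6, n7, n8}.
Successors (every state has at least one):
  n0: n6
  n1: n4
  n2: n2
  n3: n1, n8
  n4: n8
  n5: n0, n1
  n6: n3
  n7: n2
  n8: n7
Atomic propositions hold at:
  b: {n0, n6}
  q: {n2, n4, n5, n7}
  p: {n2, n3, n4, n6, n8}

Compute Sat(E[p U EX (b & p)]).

Sat(b & p) = {n6}
Sat(EX (b & p)) = {s : some successor in {n6}} = {n0}
E[p U EX (b & p)]: least fixpoint, start Z0 = Sat(EX (b & p)) = {n0}, add states in Sat(p) with some successor in Z. Already a fixed point.
Sat(E[p U EX (b & p)]) = {n0}

{n0}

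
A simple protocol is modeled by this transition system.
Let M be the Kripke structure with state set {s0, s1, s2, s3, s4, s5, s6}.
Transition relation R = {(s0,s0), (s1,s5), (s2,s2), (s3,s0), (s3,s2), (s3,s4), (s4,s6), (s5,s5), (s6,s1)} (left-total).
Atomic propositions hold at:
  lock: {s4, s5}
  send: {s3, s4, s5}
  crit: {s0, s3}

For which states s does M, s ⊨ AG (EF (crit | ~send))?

{s0, s2}

Sat(~send) = {s0, s1, s2, s6}
Sat(crit | ~send) = {s0, s1, s2, s3, s6}
EF (crit | ~send): least fixpoint, start Z0 = {s0, s1, s2, s3, s6}, add states with some successor in Z. Z1 = {s0, s1, s2, s3, s4, s6}; fixed.
Sat(EF (crit | ~send)) = {s0, s1, s2, s3, s4, s6}
AG (EF (crit | ~send)): greatest fixpoint, start Z0 = {s0, s1, s2, s3, s4, s6}, keep only states in Sat with every successor in Z. Z1 = {s0, s2, s3, s4, s6}; Z2 = {s0, s2, s3, s4}; Z3 = {s0, s2, s3}; Z4 = {s0, s2}; fixed.
Sat(AG (EF (crit | ~send))) = {s0, s2}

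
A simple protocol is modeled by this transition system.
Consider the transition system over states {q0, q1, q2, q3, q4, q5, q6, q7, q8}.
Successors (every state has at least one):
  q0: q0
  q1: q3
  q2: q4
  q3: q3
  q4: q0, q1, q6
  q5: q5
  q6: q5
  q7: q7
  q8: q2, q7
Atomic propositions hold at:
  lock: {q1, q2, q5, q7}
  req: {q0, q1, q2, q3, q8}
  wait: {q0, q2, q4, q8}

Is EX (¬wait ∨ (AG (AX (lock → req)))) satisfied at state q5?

Sat(¬wait) = {q1, q3, q5, q6, q7}
Sat(lock → req) = {q0, q1, q2, q3, q4, q6, q8}
Sat(AX (lock → req)) = {s : every successor in {q0, q1, q2, q3, q4, q6, q8}} = {q0, q1, q2, q3, q4}
AG (AX (lock → req)): greatest fixpoint, start Z0 = {q0, q1, q2, q3, q4}, keep only states in Sat with every successor in Z. Z1 = {q0, q1, q2, q3}; Z2 = {q0, q1, q3}; fixed.
Sat(AG (AX (lock → req))) = {q0, q1, q3}
Sat(¬wait ∨ (AG (AX (lock → req)))) = {q0, q1, q3, q5, q6, q7}
Sat(EX (¬wait ∨ (AG (AX (lock → req))))) = {s : some successor in {q0, q1, q3, q5, q6, q7}} = {q0, q1, q3, q4, q5, q6, q7, q8}
q5 ∈ Sat(EX (¬wait ∨ (AG (AX (lock → req))))) = {q0, q1, q3, q4, q5, q6, q7, q8}, so the formula holds at q5.

Yes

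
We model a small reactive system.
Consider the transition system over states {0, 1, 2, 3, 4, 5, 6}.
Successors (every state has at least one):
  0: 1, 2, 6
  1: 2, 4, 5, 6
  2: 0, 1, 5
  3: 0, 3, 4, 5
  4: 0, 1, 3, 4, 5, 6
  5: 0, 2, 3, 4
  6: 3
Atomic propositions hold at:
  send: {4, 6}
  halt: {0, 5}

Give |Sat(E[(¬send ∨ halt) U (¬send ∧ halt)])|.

5

Sat(¬send) = {0, 1, 2, 3, 5}
Sat(¬send ∨ halt) = {0, 1, 2, 3, 5}
Sat(¬send ∧ halt) = {0, 5}
E[(¬send ∨ halt) U (¬send ∧ halt)]: least fixpoint, start Z0 = Sat((¬send ∧ halt)) = {0, 5}, add states in Sat(¬send ∨ halt) with some successor in Z. Z1 = {0, 1, 2, 3, 5}; fixed.
Sat(E[(¬send ∨ halt) U (¬send ∧ halt)]) = {0, 1, 2, 3, 5}
|Sat(E[(¬send ∨ halt) U (¬send ∧ halt)])| = |{0, 1, 2, 3, 5}| = 5.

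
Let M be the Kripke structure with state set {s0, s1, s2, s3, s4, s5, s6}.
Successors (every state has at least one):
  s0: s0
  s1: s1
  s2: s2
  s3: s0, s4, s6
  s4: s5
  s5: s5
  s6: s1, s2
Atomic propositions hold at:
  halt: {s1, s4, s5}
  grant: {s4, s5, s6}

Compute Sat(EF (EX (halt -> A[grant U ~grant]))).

{s0, s1, s2, s3, s6}

Sat(~grant) = {s0, s1, s2, s3}
A[grant U ~grant]: least fixpoint, start Z0 = Sat(~grant) = {s0, s1, s2, s3}, add states in Sat(grant) with every successor in Z. Z1 = {s0, s1, s2, s3, s6}; fixed.
Sat(A[grant U ~grant]) = {s0, s1, s2, s3, s6}
Sat(halt -> A[grant U ~grant]) = {s0, s1, s2, s3, s6}
Sat(EX (halt -> A[grant U ~grant])) = {s : some successor in {s0, s1, s2, s3, s6}} = {s0, s1, s2, s3, s6}
EF (EX (halt -> A[grant U ~grant])): least fixpoint, start Z0 = {s0, s1, s2, s3, s6}, add states with some successor in Z. Already a fixed point.
Sat(EF (EX (halt -> A[grant U ~grant]))) = {s0, s1, s2, s3, s6}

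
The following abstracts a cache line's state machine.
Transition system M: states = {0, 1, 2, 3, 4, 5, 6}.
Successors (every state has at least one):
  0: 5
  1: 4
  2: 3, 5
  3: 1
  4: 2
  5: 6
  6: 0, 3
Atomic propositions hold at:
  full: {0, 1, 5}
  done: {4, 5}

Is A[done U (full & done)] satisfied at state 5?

Yes

Sat(full & done) = {5}
A[done U (full & done)]: least fixpoint, start Z0 = Sat((full & done)) = {5}, add states in Sat(done) with every successor in Z. Already a fixed point.
Sat(A[done U (full & done)]) = {5}
5 ∈ Sat(A[done U (full & done)]) = {5}, so the formula holds at 5.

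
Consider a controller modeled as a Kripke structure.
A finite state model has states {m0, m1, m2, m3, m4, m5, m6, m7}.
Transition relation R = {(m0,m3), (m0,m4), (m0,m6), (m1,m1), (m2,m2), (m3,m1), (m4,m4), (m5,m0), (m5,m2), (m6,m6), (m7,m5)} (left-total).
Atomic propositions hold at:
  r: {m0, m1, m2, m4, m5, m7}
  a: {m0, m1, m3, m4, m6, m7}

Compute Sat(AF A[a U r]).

{m0, m1, m2, m3, m4, m5, m7}

A[a U r]: least fixpoint, start Z0 = Sat(r) = {m0, m1, m2, m4, m5, m7}, add states in Sat(a) with every successor in Z. Z1 = {m0, m1, m2, m3, m4, m5, m7}; fixed.
Sat(A[a U r]) = {m0, m1, m2, m3, m4, m5, m7}
AF A[a U r]: least fixpoint, start Z0 = {m0, m1, m2, m3, m4, m5, m7}, add states with every successor in Z. Already a fixed point.
Sat(AF A[a U r]) = {m0, m1, m2, m3, m4, m5, m7}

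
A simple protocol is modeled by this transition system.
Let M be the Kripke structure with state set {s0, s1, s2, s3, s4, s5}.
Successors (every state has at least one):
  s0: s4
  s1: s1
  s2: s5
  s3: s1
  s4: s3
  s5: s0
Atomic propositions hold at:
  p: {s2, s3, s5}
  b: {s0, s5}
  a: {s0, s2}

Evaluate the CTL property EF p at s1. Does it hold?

No

EF p: least fixpoint, start Z0 = {s2, s3, s5}, add states with some successor in Z. Z1 = {s2, s3, s4, s5}; Z2 = {s0, s2, s3, s4, s5}; fixed.
Sat(EF p) = {s0, s2, s3, s4, s5}
s1 ∉ Sat(EF p) = {s0, s2, s3, s4, s5}, so the formula does not hold at s1.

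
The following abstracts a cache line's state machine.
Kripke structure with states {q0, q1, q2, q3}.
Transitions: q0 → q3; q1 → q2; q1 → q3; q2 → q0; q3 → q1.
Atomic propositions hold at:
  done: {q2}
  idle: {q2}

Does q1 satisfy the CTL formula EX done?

Sat(EX done) = {s : some successor in {q2}} = {q1}
q1 ∈ Sat(EX done) = {q1}, so the formula holds at q1.

Yes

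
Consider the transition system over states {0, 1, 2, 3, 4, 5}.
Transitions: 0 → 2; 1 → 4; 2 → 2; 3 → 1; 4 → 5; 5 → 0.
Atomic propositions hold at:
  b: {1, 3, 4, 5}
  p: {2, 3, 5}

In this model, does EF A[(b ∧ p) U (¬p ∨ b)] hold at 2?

No

Sat(b ∧ p) = {3, 5}
Sat(¬p) = {0, 1, 4}
Sat(¬p ∨ b) = {0, 1, 3, 4, 5}
A[(b ∧ p) U (¬p ∨ b)]: least fixpoint, start Z0 = Sat((¬p ∨ b)) = {0, 1, 3, 4, 5}, add states in Sat(b ∧ p) with every successor in Z. Already a fixed point.
Sat(A[(b ∧ p) U (¬p ∨ b)]) = {0, 1, 3, 4, 5}
EF A[(b ∧ p) U (¬p ∨ b)]: least fixpoint, start Z0 = {0, 1, 3, 4, 5}, add states with some successor in Z. Already a fixed point.
Sat(EF A[(b ∧ p) U (¬p ∨ b)]) = {0, 1, 3, 4, 5}
2 ∉ Sat(EF A[(b ∧ p) U (¬p ∨ b)]) = {0, 1, 3, 4, 5}, so the formula does not hold at 2.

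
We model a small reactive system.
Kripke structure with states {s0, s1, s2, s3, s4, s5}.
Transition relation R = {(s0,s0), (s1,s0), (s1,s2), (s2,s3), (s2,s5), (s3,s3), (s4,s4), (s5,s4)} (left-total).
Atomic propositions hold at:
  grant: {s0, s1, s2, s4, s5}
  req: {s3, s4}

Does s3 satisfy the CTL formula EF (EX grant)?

No

Sat(EX grant) = {s : some successor in {s0, s1, s2, s4, s5}} = {s0, s1, s2, s4, s5}
EF (EX grant): least fixpoint, start Z0 = {s0, s1, s2, s4, s5}, add states with some successor in Z. Already a fixed point.
Sat(EF (EX grant)) = {s0, s1, s2, s4, s5}
s3 ∉ Sat(EF (EX grant)) = {s0, s1, s2, s4, s5}, so the formula does not hold at s3.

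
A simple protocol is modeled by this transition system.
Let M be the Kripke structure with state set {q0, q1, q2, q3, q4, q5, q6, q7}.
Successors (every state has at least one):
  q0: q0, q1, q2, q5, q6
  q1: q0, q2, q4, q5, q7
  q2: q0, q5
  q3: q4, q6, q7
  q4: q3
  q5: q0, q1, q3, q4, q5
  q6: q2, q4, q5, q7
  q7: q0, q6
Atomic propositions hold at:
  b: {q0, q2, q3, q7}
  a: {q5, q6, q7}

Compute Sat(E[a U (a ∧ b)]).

{q6, q7}

Sat(a ∧ b) = {q7}
E[a U (a ∧ b)]: least fixpoint, start Z0 = Sat((a ∧ b)) = {q7}, add states in Sat(a) with some successor in Z. Z1 = {q6, q7}; fixed.
Sat(E[a U (a ∧ b)]) = {q6, q7}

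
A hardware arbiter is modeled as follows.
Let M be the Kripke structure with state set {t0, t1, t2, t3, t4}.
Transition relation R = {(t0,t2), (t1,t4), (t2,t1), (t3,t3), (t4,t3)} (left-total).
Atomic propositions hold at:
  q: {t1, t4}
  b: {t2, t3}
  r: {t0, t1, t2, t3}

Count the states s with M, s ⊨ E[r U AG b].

1

AG b: greatest fixpoint, start Z0 = {t2, t3}, keep only states in Sat with every successor in Z. Z1 = {t3}; fixed.
Sat(AG b) = {t3}
E[r U AG b]: least fixpoint, start Z0 = Sat(AG b) = {t3}, add states in Sat(r) with some successor in Z. Already a fixed point.
Sat(E[r U AG b]) = {t3}
|Sat(E[r U AG b])| = |{t3}| = 1.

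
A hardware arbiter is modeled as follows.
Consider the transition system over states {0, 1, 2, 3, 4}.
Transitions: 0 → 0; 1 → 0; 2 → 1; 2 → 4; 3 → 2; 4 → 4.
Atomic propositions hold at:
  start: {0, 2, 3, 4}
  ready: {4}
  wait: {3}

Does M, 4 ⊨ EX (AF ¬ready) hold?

No

Sat(¬ready) = {0, 1, 2, 3}
AF ¬ready: least fixpoint, start Z0 = {0, 1, 2, 3}, add states with every successor in Z. Already a fixed point.
Sat(AF ¬ready) = {0, 1, 2, 3}
Sat(EX (AF ¬ready)) = {s : some successor in {0, 1, 2, 3}} = {0, 1, 2, 3}
4 ∉ Sat(EX (AF ¬ready)) = {0, 1, 2, 3}, so the formula does not hold at 4.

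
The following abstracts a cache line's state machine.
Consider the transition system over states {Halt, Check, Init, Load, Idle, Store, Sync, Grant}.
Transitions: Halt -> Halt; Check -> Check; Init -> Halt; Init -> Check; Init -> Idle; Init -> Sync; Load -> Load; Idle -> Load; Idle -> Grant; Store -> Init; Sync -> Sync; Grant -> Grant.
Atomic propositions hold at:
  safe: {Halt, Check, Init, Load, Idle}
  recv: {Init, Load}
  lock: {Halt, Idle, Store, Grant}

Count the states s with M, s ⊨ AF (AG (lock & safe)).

Sat(lock & safe) = {Halt, Idle}
AG (lock & safe): greatest fixpoint, start Z0 = {Halt, Idle}, keep only states in Sat with every successor in Z. Z1 = {Halt}; fixed.
Sat(AG (lock & safe)) = {Halt}
AF (AG (lock & safe)): least fixpoint, start Z0 = {Halt}, add states with every successor in Z. Already a fixed point.
Sat(AF (AG (lock & safe))) = {Halt}
|Sat(AF (AG (lock & safe)))| = |{Halt}| = 1.

1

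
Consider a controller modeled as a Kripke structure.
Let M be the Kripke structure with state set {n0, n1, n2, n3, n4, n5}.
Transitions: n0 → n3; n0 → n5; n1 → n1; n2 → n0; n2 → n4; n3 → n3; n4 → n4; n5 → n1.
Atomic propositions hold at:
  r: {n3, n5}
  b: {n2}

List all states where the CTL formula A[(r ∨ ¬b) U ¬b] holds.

{n0, n1, n3, n4, n5}

Sat(¬b) = {n0, n1, n3, n4, n5}
Sat(r ∨ ¬b) = {n0, n1, n3, n4, n5}
A[(r ∨ ¬b) U ¬b]: least fixpoint, start Z0 = Sat(¬b) = {n0, n1, n3, n4, n5}, add states in Sat(r ∨ ¬b) with every successor in Z. Already a fixed point.
Sat(A[(r ∨ ¬b) U ¬b]) = {n0, n1, n3, n4, n5}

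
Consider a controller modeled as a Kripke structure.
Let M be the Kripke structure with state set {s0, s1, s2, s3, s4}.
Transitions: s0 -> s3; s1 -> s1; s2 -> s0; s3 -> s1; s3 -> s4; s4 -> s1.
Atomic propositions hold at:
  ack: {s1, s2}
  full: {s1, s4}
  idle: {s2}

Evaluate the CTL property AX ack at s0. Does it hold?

No

Sat(AX ack) = {s : every successor in {s1, s2}} = {s1, s4}
s0 ∉ Sat(AX ack) = {s1, s4}, so the formula does not hold at s0.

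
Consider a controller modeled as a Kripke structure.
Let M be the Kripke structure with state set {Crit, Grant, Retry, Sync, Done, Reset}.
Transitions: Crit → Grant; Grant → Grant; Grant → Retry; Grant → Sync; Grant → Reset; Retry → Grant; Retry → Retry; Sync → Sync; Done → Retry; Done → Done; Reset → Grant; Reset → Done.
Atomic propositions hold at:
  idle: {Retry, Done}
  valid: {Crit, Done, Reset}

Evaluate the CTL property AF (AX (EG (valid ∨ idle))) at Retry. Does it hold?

Sat(valid ∨ idle) = {Crit, Retry, Done, Reset}
EG (valid ∨ idle): greatest fixpoint, start Z0 = {Crit, Retry, Done, Reset}, keep only states in Sat with some successor in Z. Z1 = {Retry, Done, Reset}; fixed.
Sat(EG (valid ∨ idle)) = {Retry, Done, Reset}
Sat(AX (EG (valid ∨ idle))) = {s : every successor in {Retry, Done, Reset}} = {Done}
AF (AX (EG (valid ∨ idle))): least fixpoint, start Z0 = {Done}, add states with every successor in Z. Already a fixed point.
Sat(AF (AX (EG (valid ∨ idle)))) = {Done}
Retry ∉ Sat(AF (AX (EG (valid ∨ idle)))) = {Done}, so the formula does not hold at Retry.

No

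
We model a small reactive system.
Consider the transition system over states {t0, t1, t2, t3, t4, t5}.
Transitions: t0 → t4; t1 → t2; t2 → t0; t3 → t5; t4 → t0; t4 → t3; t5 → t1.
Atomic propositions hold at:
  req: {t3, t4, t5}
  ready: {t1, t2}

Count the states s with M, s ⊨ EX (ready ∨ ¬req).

Sat(¬req) = {t0, t1, t2}
Sat(ready ∨ ¬req) = {t0, t1, t2}
Sat(EX (ready ∨ ¬req)) = {s : some successor in {t0, t1, t2}} = {t1, t2, t4, t5}
|Sat(EX (ready ∨ ¬req))| = |{t1, t2, t4, t5}| = 4.

4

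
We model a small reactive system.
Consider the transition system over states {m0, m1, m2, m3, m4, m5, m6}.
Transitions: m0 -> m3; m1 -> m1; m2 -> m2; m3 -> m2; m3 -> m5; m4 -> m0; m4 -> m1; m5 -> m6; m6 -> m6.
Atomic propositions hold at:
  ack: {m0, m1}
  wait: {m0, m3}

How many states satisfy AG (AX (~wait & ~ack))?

4

Sat(~wait) = {m1, m2, m4, m5, m6}
Sat(~ack) = {m2, m3, m4, m5, m6}
Sat(~wait & ~ack) = {m2, m4, m5, m6}
Sat(AX (~wait & ~ack)) = {s : every successor in {m2, m4, m5, m6}} = {m2, m3, m5, m6}
AG (AX (~wait & ~ack)): greatest fixpoint, start Z0 = {m2, m3, m5, m6}, keep only states in Sat with every successor in Z. Already a fixed point.
Sat(AG (AX (~wait & ~ack))) = {m2, m3, m5, m6}
|Sat(AG (AX (~wait & ~ack)))| = |{m2, m3, m5, m6}| = 4.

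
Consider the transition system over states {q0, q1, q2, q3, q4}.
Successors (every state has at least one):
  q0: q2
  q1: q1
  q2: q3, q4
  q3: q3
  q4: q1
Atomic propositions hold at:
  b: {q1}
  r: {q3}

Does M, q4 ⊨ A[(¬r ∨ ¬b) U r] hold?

Sat(¬r) = {q0, q1, q2, q4}
Sat(¬b) = {q0, q2, q3, q4}
Sat(¬r ∨ ¬b) = {q0, q1, q2, q3, q4}
A[(¬r ∨ ¬b) U r]: least fixpoint, start Z0 = Sat(r) = {q3}, add states in Sat(¬r ∨ ¬b) with every successor in Z. Already a fixed point.
Sat(A[(¬r ∨ ¬b) U r]) = {q3}
q4 ∉ Sat(A[(¬r ∨ ¬b) U r]) = {q3}, so the formula does not hold at q4.

No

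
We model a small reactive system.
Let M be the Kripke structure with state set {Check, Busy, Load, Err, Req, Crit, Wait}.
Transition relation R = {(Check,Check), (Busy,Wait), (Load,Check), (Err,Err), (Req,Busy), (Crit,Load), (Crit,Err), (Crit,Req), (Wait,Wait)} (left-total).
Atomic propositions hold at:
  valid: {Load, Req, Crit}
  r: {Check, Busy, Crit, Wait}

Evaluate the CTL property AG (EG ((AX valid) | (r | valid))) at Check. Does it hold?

Yes

Sat(AX valid) = {s : every successor in {Load, Req, Crit}} = ∅
Sat(r | valid) = {Check, Busy, Load, Req, Crit, Wait}
Sat((AX valid) | (r | valid)) = {Check, Busy, Load, Req, Crit, Wait}
EG ((AX valid) | (r | valid)): greatest fixpoint, start Z0 = {Check, Busy, Load, Req, Crit, Wait}, keep only states in Sat with some successor in Z. Already a fixed point.
Sat(EG ((AX valid) | (r | valid))) = {Check, Busy, Load, Req, Crit, Wait}
AG (EG ((AX valid) | (r | valid))): greatest fixpoint, start Z0 = {Check, Busy, Load, Req, Crit, Wait}, keep only states in Sat with every successor in Z. Z1 = {Check, Busy, Load, Req, Wait}; fixed.
Sat(AG (EG ((AX valid) | (r | valid)))) = {Check, Busy, Load, Req, Wait}
Check ∈ Sat(AG (EG ((AX valid) | (r | valid)))) = {Check, Busy, Load, Req, Wait}, so the formula holds at Check.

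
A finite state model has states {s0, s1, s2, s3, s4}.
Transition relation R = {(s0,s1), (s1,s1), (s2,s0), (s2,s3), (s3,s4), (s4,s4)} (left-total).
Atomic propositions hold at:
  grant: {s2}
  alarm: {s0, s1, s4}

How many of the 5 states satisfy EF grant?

1

EF grant: least fixpoint, start Z0 = {s2}, add states with some successor in Z. Already a fixed point.
Sat(EF grant) = {s2}
|Sat(EF grant)| = |{s2}| = 1.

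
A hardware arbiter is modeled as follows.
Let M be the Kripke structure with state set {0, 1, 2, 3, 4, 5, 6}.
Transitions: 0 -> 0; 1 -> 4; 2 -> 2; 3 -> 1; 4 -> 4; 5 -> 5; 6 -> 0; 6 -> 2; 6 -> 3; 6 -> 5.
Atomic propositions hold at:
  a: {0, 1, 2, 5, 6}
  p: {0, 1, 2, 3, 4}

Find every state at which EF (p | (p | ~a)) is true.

{0, 1, 2, 3, 4, 6}

Sat(~a) = {3, 4}
Sat(p | ~a) = {0, 1, 2, 3, 4}
Sat(p | (p | ~a)) = {0, 1, 2, 3, 4}
EF (p | (p | ~a)): least fixpoint, start Z0 = {0, 1, 2, 3, 4}, add states with some successor in Z. Z1 = {0, 1, 2, 3, 4, 6}; fixed.
Sat(EF (p | (p | ~a))) = {0, 1, 2, 3, 4, 6}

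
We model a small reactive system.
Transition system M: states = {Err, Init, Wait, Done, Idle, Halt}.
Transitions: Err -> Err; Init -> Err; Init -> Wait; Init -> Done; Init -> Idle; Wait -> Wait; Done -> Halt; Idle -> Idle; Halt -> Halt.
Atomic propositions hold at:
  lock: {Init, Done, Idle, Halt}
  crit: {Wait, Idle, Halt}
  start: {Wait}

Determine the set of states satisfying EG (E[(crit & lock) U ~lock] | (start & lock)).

{Err, Wait}

Sat(crit & lock) = {Idle, Halt}
Sat(~lock) = {Err, Wait}
E[(crit & lock) U ~lock]: least fixpoint, start Z0 = Sat(~lock) = {Err, Wait}, add states in Sat(crit & lock) with some successor in Z. Already a fixed point.
Sat(E[(crit & lock) U ~lock]) = {Err, Wait}
Sat(start & lock) = ∅
Sat(E[(crit & lock) U ~lock] | (start & lock)) = {Err, Wait}
EG (E[(crit & lock) U ~lock] | (start & lock)): greatest fixpoint, start Z0 = {Err, Wait}, keep only states in Sat with some successor in Z. Already a fixed point.
Sat(EG (E[(crit & lock) U ~lock] | (start & lock))) = {Err, Wait}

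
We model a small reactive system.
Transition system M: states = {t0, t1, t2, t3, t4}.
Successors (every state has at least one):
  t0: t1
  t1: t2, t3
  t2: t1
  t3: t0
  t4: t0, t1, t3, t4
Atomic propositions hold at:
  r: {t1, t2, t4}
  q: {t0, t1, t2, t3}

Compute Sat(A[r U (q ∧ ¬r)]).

{t0, t3}

Sat(¬r) = {t0, t3}
Sat(q ∧ ¬r) = {t0, t3}
A[r U (q ∧ ¬r)]: least fixpoint, start Z0 = Sat((q ∧ ¬r)) = {t0, t3}, add states in Sat(r) with every successor in Z. Already a fixed point.
Sat(A[r U (q ∧ ¬r)]) = {t0, t3}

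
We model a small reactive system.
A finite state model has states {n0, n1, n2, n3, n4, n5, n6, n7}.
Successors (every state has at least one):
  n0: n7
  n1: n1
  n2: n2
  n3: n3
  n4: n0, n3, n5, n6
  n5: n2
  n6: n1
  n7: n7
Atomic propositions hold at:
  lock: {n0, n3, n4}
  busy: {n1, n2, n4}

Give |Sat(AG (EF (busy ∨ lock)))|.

5

Sat(busy ∨ lock) = {n0, n1, n2, n3, n4}
EF (busy ∨ lock): least fixpoint, start Z0 = {n0, n1, n2, n3, n4}, add states with some successor in Z. Z1 = {n0, n1, n2, n3, n4, n5, n6}; fixed.
Sat(EF (busy ∨ lock)) = {n0, n1, n2, n3, n4, n5, n6}
AG (EF (busy ∨ lock)): greatest fixpoint, start Z0 = {n0, n1, n2, n3, n4, n5, n6}, keep only states in Sat with every successor in Z. Z1 = {n1, n2, n3, n4, n5, n6}; Z2 = {n1, n2, n3, n5, n6}; fixed.
Sat(AG (EF (busy ∨ lock))) = {n1, n2, n3, n5, n6}
|Sat(AG (EF (busy ∨ lock)))| = |{n1, n2, n3, n5, n6}| = 5.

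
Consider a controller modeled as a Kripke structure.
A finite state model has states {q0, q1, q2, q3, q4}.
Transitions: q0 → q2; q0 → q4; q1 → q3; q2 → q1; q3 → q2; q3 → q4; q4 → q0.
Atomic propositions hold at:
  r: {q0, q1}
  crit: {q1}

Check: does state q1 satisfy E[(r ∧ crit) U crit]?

Sat(r ∧ crit) = {q1}
E[(r ∧ crit) U crit]: least fixpoint, start Z0 = Sat(crit) = {q1}, add states in Sat(r ∧ crit) with some successor in Z. Already a fixed point.
Sat(E[(r ∧ crit) U crit]) = {q1}
q1 ∈ Sat(E[(r ∧ crit) U crit]) = {q1}, so the formula holds at q1.

Yes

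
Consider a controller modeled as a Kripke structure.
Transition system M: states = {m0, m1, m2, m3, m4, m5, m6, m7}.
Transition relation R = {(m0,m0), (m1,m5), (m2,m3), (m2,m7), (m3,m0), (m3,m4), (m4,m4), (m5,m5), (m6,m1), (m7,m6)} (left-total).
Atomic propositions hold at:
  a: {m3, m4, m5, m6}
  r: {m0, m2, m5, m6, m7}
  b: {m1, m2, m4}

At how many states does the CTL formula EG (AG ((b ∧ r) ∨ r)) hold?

2

Sat(b ∧ r) = {m2}
Sat((b ∧ r) ∨ r) = {m0, m2, m5, m6, m7}
AG ((b ∧ r) ∨ r): greatest fixpoint, start Z0 = {m0, m2, m5, m6, m7}, keep only states in Sat with every successor in Z. Z1 = {m0, m5, m7}; Z2 = {m0, m5}; fixed.
Sat(AG ((b ∧ r) ∨ r)) = {m0, m5}
EG (AG ((b ∧ r) ∨ r)): greatest fixpoint, start Z0 = {m0, m5}, keep only states in Sat with some successor in Z. Already a fixed point.
Sat(EG (AG ((b ∧ r) ∨ r))) = {m0, m5}
|Sat(EG (AG ((b ∧ r) ∨ r)))| = |{m0, m5}| = 2.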